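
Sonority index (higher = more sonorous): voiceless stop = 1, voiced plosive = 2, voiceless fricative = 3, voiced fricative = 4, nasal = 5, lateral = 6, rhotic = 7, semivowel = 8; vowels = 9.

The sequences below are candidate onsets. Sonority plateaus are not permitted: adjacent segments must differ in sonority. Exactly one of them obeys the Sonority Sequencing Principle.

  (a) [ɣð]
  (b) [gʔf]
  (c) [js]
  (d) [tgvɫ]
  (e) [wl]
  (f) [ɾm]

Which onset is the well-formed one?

d

(a) sonority 4-4: ill-formed.
(b) sonority 2-1-3: ill-formed.
(c) sonority 8-3: ill-formed.
(d) sonority 1-2-4-6: well-formed.
(e) sonority 8-6: ill-formed.
(f) sonority 7-5: ill-formed.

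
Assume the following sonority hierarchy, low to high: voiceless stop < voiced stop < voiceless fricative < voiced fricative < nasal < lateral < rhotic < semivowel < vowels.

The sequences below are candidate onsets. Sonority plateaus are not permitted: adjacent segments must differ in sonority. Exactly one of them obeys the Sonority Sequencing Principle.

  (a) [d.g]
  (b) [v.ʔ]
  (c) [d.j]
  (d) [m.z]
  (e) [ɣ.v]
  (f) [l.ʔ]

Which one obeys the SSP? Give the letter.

(a) [d.g]: profile 2-2 — violates.
(b) [v.ʔ]: profile 4-1 — violates.
(c) [d.j]: profile 2-8 — obeys.
(d) [m.z]: profile 5-4 — violates.
(e) [ɣ.v]: profile 4-4 — violates.
(f) [l.ʔ]: profile 6-1 — violates.

c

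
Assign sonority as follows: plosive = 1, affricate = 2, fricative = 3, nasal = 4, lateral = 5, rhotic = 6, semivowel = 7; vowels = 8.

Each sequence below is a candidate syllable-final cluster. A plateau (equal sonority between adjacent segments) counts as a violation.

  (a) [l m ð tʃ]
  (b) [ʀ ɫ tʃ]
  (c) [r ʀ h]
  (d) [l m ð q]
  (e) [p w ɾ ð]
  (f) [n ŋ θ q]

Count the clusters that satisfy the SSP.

(a) [l m ð tʃ]: profile 5-4-3-2 — obeys.
(b) [ʀ ɫ tʃ]: profile 6-5-2 — obeys.
(c) [r ʀ h]: profile 6-6-3 — violates.
(d) [l m ð q]: profile 5-4-3-1 — obeys.
(e) [p w ɾ ð]: profile 1-7-6-3 — violates.
(f) [n ŋ θ q]: profile 4-4-3-1 — violates.

3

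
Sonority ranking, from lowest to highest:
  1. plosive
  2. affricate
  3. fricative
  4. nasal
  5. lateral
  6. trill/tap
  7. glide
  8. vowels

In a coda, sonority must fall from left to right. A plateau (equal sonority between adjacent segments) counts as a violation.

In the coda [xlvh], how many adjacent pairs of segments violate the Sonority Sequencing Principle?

/x/ is a fricative (sonority 3).
/l/ is a lateral (sonority 5).
/v/ is a fricative (sonority 3).
/h/ is a fricative (sonority 3).
/x/→/l/: 3→5 (does not fall) — violation.
/l/→/v/: 5→3 (falls) — ok.
/v/→/h/: 3→3 (plateau) — violation.

2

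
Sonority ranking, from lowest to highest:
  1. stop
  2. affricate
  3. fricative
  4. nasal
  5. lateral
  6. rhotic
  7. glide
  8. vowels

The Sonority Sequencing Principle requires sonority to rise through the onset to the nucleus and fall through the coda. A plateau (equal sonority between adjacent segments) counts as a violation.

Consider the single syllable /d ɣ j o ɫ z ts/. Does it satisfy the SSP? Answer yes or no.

yes

Onset: /d/ is a stop (sonority 1), /ɣ/ is a fricative (sonority 3), /j/ is a glide (sonority 7); then the nucleus /o/ (sonority 8).
Onset profile 1-3-7-8 — rises to the nucleus.
Coda: /ɫ/ is a lateral (sonority 5), /z/ is a fricative (sonority 3), /ts/ is an affricate (sonority 2).
Coda profile 8-5-3-2 — falls from the nucleus.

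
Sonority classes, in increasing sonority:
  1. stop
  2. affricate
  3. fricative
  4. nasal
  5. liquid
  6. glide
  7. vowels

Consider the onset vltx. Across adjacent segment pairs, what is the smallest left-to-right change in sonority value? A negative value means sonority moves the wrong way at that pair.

-4

/v/: fricative = 3.
/l/: liquid = 5.
/t/: stop = 1.
/x/: fricative = 3.
/v/→/l/: change +2.
/l/→/t/: change -4.
/t/→/x/: change +2.
Minimum = -4.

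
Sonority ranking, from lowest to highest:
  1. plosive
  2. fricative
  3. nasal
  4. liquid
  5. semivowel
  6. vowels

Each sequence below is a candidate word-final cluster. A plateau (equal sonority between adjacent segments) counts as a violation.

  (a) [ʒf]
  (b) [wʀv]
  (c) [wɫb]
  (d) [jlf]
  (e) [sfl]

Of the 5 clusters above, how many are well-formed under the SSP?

3

(a) 2-2 → violates
(b) 5-4-2 → obeys
(c) 5-4-1 → obeys
(d) 5-4-2 → obeys
(e) 2-2-4 → violates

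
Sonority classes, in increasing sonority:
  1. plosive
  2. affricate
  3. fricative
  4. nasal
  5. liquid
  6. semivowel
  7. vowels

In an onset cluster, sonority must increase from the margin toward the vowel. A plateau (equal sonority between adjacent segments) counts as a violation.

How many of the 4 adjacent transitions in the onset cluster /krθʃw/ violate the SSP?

/k/ — plosive, sonority 1.
/r/ — liquid, sonority 5.
/θ/ — fricative, sonority 3.
/ʃ/ — fricative, sonority 3.
/w/ — semivowel, sonority 6.
/k/→/r/: 1→5 (rises) — ok.
/r/→/θ/: 5→3 (does not rise) — violation.
/θ/→/ʃ/: 3→3 (plateau) — violation.
/ʃ/→/w/: 3→6 (rises) — ok.

2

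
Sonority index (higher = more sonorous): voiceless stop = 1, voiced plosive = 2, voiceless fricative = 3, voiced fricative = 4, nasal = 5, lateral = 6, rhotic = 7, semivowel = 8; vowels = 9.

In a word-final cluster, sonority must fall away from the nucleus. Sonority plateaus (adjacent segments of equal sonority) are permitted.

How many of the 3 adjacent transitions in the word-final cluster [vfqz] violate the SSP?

/v/ — voiced fricative, sonority 4.
/f/ — voiceless fricative, sonority 3.
/q/ — voiceless stop, sonority 1.
/z/ — voiced fricative, sonority 4.
/v/→/f/: 4→3 (falls) — ok.
/f/→/q/: 3→1 (falls) — ok.
/q/→/z/: 1→4 (does not fall) — violation.

1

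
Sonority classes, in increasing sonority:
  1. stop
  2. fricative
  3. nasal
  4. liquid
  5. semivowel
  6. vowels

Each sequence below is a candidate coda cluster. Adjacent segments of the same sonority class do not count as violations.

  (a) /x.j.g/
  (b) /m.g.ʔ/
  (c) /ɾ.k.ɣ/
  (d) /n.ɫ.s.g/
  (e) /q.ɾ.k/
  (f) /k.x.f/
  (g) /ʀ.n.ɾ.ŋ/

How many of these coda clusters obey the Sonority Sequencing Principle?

(a) /x.j.g/: profile 2-5-1 — violates.
(b) /m.g.ʔ/: profile 3-1-1 — obeys.
(c) /ɾ.k.ɣ/: profile 4-1-2 — violates.
(d) /n.ɫ.s.g/: profile 3-4-2-1 — violates.
(e) /q.ɾ.k/: profile 1-4-1 — violates.
(f) /k.x.f/: profile 1-2-2 — violates.
(g) /ʀ.n.ɾ.ŋ/: profile 4-3-4-3 — violates.

1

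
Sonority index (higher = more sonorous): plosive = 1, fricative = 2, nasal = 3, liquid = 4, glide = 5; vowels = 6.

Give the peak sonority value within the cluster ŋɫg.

4

/ŋ/ is a nasal (sonority 3).
/ɫ/ is a liquid (sonority 4).
/g/ is a plosive (sonority 1).
The maximum is 4.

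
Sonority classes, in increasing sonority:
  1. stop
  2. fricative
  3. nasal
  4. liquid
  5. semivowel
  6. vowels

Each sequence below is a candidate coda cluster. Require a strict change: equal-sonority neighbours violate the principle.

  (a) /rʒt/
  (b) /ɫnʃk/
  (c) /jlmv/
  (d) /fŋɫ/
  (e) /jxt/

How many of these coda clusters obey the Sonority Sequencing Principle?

4

(a) sonority 4-2-1: well-formed.
(b) sonority 4-3-2-1: well-formed.
(c) sonority 5-4-3-2: well-formed.
(d) sonority 2-3-4: ill-formed.
(e) sonority 5-2-1: well-formed.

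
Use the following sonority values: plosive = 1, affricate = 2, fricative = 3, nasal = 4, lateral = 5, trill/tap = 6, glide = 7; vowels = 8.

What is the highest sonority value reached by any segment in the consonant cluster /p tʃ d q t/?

2

/p/ — plosive, sonority 1.
/tʃ/ — affricate, sonority 2.
/d/ — plosive, sonority 1.
/q/ — plosive, sonority 1.
/t/ — plosive, sonority 1.
The maximum is 2.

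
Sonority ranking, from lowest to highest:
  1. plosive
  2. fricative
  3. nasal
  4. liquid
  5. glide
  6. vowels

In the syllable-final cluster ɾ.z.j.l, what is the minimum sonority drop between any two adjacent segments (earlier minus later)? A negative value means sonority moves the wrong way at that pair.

/ɾ/ — liquid, sonority 4.
/z/ — fricative, sonority 2.
/j/ — glide, sonority 5.
/l/ — liquid, sonority 4.
/ɾ/→/z/: change +2.
/z/→/j/: change -3.
/j/→/l/: change +1.
Minimum = -3.

-3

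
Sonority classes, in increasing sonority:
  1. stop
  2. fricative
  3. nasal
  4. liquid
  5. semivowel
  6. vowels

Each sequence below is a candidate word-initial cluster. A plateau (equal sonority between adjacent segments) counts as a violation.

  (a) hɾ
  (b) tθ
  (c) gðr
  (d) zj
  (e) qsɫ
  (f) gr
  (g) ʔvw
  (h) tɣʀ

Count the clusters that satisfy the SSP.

8

(a) sonority 2-4: well-formed.
(b) sonority 1-2: well-formed.
(c) sonority 1-2-4: well-formed.
(d) sonority 2-5: well-formed.
(e) sonority 1-2-4: well-formed.
(f) sonority 1-4: well-formed.
(g) sonority 1-2-5: well-formed.
(h) sonority 1-2-4: well-formed.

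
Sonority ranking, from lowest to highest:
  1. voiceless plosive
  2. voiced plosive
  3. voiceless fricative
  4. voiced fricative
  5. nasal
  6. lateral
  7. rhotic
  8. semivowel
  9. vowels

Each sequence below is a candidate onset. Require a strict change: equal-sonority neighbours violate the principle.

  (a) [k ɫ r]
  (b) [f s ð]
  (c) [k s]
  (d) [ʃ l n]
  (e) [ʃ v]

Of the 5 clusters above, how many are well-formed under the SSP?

(a) 1-6-7 → obeys
(b) 3-3-4 → violates
(c) 1-3 → obeys
(d) 3-6-5 → violates
(e) 3-4 → obeys

3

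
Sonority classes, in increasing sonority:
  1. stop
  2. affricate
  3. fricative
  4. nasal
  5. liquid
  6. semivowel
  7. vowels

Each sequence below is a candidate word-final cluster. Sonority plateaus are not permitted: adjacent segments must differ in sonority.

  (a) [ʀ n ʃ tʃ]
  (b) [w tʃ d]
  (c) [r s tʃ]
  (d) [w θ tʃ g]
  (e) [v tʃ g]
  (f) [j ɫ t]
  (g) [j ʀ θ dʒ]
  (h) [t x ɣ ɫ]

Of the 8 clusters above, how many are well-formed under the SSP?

(a) sonority 5-4-3-2: well-formed.
(b) sonority 6-2-1: well-formed.
(c) sonority 5-3-2: well-formed.
(d) sonority 6-3-2-1: well-formed.
(e) sonority 3-2-1: well-formed.
(f) sonority 6-5-1: well-formed.
(g) sonority 6-5-3-2: well-formed.
(h) sonority 1-3-3-5: ill-formed.

7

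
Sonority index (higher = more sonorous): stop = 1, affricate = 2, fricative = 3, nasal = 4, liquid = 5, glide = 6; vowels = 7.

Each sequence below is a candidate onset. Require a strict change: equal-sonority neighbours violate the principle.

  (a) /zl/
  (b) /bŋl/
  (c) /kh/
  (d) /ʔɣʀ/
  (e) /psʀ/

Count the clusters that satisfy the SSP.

(a) sonority 3-5: well-formed.
(b) sonority 1-4-5: well-formed.
(c) sonority 1-3: well-formed.
(d) sonority 1-3-5: well-formed.
(e) sonority 1-3-5: well-formed.

5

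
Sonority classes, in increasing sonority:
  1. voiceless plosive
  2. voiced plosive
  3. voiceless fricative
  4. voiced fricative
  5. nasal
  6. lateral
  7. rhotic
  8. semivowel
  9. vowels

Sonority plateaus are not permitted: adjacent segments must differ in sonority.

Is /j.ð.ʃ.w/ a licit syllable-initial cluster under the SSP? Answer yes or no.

no

/j/: semivowel = 8.
/ð/: voiced fricative = 4.
/ʃ/: voiceless fricative = 3.
/w/: semivowel = 8.
The profile is 8-4-3-8. Between /j/ (8) and /ð/ (4) sonority does not rise, so the cluster violates the SSP.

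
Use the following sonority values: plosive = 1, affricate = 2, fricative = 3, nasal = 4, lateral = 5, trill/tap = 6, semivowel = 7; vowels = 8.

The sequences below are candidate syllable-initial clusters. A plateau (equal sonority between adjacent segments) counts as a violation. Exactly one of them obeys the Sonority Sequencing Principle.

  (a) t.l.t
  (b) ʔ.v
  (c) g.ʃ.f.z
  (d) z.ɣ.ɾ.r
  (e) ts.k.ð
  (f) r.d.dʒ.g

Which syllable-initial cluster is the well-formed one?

(a) sonority 1-5-1: ill-formed.
(b) sonority 1-3: well-formed.
(c) sonority 1-3-3-3: ill-formed.
(d) sonority 3-3-6-6: ill-formed.
(e) sonority 2-1-3: ill-formed.
(f) sonority 6-1-2-1: ill-formed.

b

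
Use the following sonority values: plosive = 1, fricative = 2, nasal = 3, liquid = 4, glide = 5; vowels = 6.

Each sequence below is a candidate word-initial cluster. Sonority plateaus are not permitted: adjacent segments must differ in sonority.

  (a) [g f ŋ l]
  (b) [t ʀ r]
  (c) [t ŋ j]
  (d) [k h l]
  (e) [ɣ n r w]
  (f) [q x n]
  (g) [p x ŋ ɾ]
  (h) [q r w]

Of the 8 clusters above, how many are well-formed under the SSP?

(a) 1-2-3-4 → obeys
(b) 1-4-4 → violates
(c) 1-3-5 → obeys
(d) 1-2-4 → obeys
(e) 2-3-4-5 → obeys
(f) 1-2-3 → obeys
(g) 1-2-3-4 → obeys
(h) 1-4-5 → obeys

7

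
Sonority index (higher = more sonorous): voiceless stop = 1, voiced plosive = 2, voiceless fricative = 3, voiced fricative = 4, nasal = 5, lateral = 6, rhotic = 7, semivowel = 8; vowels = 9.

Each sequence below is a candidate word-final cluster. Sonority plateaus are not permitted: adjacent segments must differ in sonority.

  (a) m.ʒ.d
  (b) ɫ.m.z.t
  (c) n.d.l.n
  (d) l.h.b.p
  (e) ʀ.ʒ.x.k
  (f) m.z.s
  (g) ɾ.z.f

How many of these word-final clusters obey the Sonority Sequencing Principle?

(a) sonority 5-4-2: well-formed.
(b) sonority 6-5-4-1: well-formed.
(c) sonority 5-2-6-5: ill-formed.
(d) sonority 6-3-2-1: well-formed.
(e) sonority 7-4-3-1: well-formed.
(f) sonority 5-4-3: well-formed.
(g) sonority 7-4-3: well-formed.

6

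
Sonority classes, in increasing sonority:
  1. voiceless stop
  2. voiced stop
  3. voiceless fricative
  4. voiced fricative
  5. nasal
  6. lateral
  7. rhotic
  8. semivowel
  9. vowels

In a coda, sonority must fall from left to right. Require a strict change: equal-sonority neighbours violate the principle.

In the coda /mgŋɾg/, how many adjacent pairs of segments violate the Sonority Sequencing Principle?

/m/: nasal = 5.
/g/: voiced stop = 2.
/ŋ/: nasal = 5.
/ɾ/: rhotic = 7.
/g/: voiced stop = 2.
/m/→/g/: 5→2 (falls) — ok.
/g/→/ŋ/: 2→5 (does not fall) — violation.
/ŋ/→/ɾ/: 5→7 (does not fall) — violation.
/ɾ/→/g/: 7→2 (falls) — ok.

2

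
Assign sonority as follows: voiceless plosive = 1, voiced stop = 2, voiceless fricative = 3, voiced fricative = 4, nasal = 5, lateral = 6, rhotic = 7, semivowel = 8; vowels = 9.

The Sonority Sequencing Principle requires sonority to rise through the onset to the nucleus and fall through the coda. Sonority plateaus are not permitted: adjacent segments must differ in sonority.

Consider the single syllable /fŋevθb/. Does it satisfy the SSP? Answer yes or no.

Onset: /f/ is a voiceless fricative (sonority 3), /ŋ/ is a nasal (sonority 5); then the nucleus /e/ (sonority 9).
Onset profile 3-5-9 — rises to the nucleus.
Coda: /v/ is a voiced fricative (sonority 4), /θ/ is a voiceless fricative (sonority 3), /b/ is a voiced stop (sonority 2).
Coda profile 9-4-3-2 — falls from the nucleus.

yes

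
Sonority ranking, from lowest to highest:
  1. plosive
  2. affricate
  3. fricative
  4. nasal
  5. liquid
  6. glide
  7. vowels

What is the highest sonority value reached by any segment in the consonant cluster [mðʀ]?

/m/ is a nasal (sonority 4).
/ð/ is a fricative (sonority 3).
/ʀ/ is a liquid (sonority 5).
The maximum is 5.

5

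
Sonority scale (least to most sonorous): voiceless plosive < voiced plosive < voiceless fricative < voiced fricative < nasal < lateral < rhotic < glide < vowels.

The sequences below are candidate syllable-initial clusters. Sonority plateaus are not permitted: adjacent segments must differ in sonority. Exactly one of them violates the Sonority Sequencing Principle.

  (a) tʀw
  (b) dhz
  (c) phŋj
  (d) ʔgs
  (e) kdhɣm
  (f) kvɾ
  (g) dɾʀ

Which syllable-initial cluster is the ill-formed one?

g

(a) 1-7-8 → obeys
(b) 2-3-4 → obeys
(c) 1-3-5-8 → obeys
(d) 1-2-3 → obeys
(e) 1-2-3-4-5 → obeys
(f) 1-4-7 → obeys
(g) 2-7-7 → violates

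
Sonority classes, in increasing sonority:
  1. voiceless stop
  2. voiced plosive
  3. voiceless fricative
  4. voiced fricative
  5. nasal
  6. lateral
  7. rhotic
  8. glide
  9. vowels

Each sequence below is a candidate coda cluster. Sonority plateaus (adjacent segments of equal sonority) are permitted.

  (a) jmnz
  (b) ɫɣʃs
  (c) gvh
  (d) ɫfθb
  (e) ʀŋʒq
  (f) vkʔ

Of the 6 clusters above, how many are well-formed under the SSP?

5

(a) jmnz: profile 8-5-5-4 — obeys.
(b) ɫɣʃs: profile 6-4-3-3 — obeys.
(c) gvh: profile 2-4-3 — violates.
(d) ɫfθb: profile 6-3-3-2 — obeys.
(e) ʀŋʒq: profile 7-5-4-1 — obeys.
(f) vkʔ: profile 4-1-1 — obeys.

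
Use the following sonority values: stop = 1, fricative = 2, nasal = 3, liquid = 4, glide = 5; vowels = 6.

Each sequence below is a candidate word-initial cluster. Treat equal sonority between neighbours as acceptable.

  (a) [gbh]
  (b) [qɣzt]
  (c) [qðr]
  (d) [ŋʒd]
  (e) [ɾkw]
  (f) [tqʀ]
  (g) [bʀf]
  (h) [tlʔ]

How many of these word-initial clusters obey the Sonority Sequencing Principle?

3

(a) sonority 1-1-2: well-formed.
(b) sonority 1-2-2-1: ill-formed.
(c) sonority 1-2-4: well-formed.
(d) sonority 3-2-1: ill-formed.
(e) sonority 4-1-5: ill-formed.
(f) sonority 1-1-4: well-formed.
(g) sonority 1-4-2: ill-formed.
(h) sonority 1-4-1: ill-formed.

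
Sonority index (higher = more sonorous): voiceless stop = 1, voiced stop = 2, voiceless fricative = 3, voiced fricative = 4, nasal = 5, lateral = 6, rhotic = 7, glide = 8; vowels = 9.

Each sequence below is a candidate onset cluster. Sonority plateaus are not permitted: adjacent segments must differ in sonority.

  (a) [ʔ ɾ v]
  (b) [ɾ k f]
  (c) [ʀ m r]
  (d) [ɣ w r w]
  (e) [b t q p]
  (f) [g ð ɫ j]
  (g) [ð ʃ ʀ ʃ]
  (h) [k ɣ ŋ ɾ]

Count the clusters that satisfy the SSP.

(a) [ʔ ɾ v]: profile 1-7-4 — violates.
(b) [ɾ k f]: profile 7-1-3 — violates.
(c) [ʀ m r]: profile 7-5-7 — violates.
(d) [ɣ w r w]: profile 4-8-7-8 — violates.
(e) [b t q p]: profile 2-1-1-1 — violates.
(f) [g ð ɫ j]: profile 2-4-6-8 — obeys.
(g) [ð ʃ ʀ ʃ]: profile 4-3-7-3 — violates.
(h) [k ɣ ŋ ɾ]: profile 1-4-5-7 — obeys.

2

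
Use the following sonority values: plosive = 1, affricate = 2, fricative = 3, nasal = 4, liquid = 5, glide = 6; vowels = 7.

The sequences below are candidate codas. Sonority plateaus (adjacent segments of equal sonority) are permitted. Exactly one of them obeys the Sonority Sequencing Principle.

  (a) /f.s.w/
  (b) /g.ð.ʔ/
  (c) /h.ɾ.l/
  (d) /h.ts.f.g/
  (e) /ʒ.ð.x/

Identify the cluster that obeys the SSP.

e

(a) 3-3-6 → violates
(b) 1-3-1 → violates
(c) 3-5-5 → violates
(d) 3-2-3-1 → violates
(e) 3-3-3 → obeys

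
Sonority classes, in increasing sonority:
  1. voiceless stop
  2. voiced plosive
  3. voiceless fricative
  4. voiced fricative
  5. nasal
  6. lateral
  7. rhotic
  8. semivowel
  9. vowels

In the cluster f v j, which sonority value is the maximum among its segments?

/f/: voiceless fricative = 3.
/v/: voiced fricative = 4.
/j/: semivowel = 8.
The maximum is 8.

8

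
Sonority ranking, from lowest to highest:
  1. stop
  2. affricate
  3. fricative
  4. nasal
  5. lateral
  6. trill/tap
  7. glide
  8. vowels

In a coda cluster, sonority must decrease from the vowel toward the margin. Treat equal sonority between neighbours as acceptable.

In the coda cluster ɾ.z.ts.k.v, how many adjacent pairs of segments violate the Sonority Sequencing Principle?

1

/ɾ/ is a trill/tap (sonority 6).
/z/ is a fricative (sonority 3).
/ts/ is an affricate (sonority 2).
/k/ is a stop (sonority 1).
/v/ is a fricative (sonority 3).
/ɾ/→/z/: 6→3 (falls) — ok.
/z/→/ts/: 3→2 (falls) — ok.
/ts/→/k/: 2→1 (falls) — ok.
/k/→/v/: 1→3 (does not fall) — violation.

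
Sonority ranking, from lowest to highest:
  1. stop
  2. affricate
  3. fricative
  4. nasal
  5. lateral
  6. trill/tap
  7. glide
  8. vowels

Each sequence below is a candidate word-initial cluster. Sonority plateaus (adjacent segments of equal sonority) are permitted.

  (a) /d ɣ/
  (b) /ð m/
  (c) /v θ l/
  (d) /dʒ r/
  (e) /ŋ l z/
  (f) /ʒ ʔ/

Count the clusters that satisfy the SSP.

(a) 1-3 → obeys
(b) 3-4 → obeys
(c) 3-3-5 → obeys
(d) 2-6 → obeys
(e) 4-5-3 → violates
(f) 3-1 → violates

4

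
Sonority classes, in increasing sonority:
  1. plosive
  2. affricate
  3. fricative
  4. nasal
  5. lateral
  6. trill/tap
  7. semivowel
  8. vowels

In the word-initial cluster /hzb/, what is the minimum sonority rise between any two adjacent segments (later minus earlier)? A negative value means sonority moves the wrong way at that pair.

-2

/h/: fricative = 3.
/z/: fricative = 3.
/b/: plosive = 1.
/h/→/z/: change +0.
/z/→/b/: change -2.
Minimum = -2.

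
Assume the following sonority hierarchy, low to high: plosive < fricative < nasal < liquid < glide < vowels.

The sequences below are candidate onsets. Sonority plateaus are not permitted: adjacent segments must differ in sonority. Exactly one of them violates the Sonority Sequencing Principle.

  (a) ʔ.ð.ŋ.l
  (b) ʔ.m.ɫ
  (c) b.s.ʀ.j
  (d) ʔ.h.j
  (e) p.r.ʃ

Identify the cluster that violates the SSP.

(a) 1-2-3-4 → obeys
(b) 1-3-4 → obeys
(c) 1-2-4-5 → obeys
(d) 1-2-5 → obeys
(e) 1-4-2 → violates

e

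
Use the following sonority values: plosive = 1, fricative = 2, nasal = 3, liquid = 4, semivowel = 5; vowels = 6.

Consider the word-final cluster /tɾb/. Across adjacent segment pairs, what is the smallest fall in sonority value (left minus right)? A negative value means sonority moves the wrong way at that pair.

-3

/t/: plosive = 1.
/ɾ/: liquid = 4.
/b/: plosive = 1.
/t/→/ɾ/: change -3.
/ɾ/→/b/: change +3.
Minimum = -3.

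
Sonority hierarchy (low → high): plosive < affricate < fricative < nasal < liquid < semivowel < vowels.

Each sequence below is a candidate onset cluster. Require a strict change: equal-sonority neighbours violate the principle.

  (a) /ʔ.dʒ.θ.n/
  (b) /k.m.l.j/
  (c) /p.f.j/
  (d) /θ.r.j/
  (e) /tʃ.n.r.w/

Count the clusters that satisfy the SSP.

(a) 1-2-3-4 → obeys
(b) 1-4-5-6 → obeys
(c) 1-3-6 → obeys
(d) 3-5-6 → obeys
(e) 2-4-5-6 → obeys

5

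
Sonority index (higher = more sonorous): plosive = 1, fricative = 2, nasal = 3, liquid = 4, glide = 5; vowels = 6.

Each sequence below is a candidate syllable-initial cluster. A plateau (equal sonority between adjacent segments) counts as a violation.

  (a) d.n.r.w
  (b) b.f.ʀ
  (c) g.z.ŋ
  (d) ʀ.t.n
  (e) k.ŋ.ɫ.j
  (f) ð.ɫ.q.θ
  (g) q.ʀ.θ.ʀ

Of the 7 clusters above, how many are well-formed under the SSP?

(a) 1-3-4-5 → obeys
(b) 1-2-4 → obeys
(c) 1-2-3 → obeys
(d) 4-1-3 → violates
(e) 1-3-4-5 → obeys
(f) 2-4-1-2 → violates
(g) 1-4-2-4 → violates

4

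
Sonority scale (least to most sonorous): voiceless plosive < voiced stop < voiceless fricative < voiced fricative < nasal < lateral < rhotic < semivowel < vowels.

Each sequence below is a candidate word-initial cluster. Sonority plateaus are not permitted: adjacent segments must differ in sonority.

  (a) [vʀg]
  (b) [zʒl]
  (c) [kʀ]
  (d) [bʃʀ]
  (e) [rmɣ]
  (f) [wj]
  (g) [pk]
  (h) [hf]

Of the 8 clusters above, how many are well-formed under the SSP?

(a) sonority 4-7-2: ill-formed.
(b) sonority 4-4-6: ill-formed.
(c) sonority 1-7: well-formed.
(d) sonority 2-3-7: well-formed.
(e) sonority 7-5-4: ill-formed.
(f) sonority 8-8: ill-formed.
(g) sonority 1-1: ill-formed.
(h) sonority 3-3: ill-formed.

2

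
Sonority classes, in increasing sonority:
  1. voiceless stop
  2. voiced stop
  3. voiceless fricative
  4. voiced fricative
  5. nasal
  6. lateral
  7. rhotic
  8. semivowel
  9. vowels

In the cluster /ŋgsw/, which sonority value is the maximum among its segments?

8

/ŋ/ — nasal, sonority 5.
/g/ — voiced stop, sonority 2.
/s/ — voiceless fricative, sonority 3.
/w/ — semivowel, sonority 8.
The maximum is 8.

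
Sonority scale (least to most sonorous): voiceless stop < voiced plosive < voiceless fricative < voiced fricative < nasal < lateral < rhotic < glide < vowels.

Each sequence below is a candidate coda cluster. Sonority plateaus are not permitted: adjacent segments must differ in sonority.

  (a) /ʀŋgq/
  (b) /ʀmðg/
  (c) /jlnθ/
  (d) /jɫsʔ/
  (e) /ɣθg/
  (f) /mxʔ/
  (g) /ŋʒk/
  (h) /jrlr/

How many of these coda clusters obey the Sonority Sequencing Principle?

7

(a) /ʀŋgq/: profile 7-5-2-1 — obeys.
(b) /ʀmðg/: profile 7-5-4-2 — obeys.
(c) /jlnθ/: profile 8-6-5-3 — obeys.
(d) /jɫsʔ/: profile 8-6-3-1 — obeys.
(e) /ɣθg/: profile 4-3-2 — obeys.
(f) /mxʔ/: profile 5-3-1 — obeys.
(g) /ŋʒk/: profile 5-4-1 — obeys.
(h) /jrlr/: profile 8-7-6-7 — violates.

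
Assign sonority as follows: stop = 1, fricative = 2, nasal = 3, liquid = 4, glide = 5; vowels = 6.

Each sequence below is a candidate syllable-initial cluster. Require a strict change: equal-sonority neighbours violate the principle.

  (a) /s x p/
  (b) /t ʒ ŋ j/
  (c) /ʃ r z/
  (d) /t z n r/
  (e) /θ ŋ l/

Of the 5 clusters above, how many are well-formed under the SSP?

3

(a) /s x p/: profile 2-2-1 — violates.
(b) /t ʒ ŋ j/: profile 1-2-3-5 — obeys.
(c) /ʃ r z/: profile 2-4-2 — violates.
(d) /t z n r/: profile 1-2-3-4 — obeys.
(e) /θ ŋ l/: profile 2-3-4 — obeys.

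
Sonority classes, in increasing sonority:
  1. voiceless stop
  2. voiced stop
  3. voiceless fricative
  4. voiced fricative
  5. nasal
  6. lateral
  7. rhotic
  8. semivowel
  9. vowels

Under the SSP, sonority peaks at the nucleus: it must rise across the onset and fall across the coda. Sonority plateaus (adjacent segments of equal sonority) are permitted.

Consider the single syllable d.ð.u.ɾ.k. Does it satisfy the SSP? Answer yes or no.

Onset: /d/ is a voiced stop (sonority 2), /ð/ is a voiced fricative (sonority 4); then the nucleus /u/ (sonority 9).
Onset profile 2-4-9 — rises to the nucleus.
Coda: /ɾ/ is a rhotic (sonority 7), /k/ is a voiceless stop (sonority 1).
Coda profile 9-7-1 — falls from the nucleus.

yes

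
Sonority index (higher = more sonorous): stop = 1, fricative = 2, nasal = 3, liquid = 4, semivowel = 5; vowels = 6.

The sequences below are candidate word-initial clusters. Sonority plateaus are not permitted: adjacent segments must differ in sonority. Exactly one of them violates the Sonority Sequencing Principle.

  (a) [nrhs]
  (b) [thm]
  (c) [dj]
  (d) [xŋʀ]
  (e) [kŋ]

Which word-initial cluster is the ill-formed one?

(a) 3-4-2-2 → violates
(b) 1-2-3 → obeys
(c) 1-5 → obeys
(d) 2-3-4 → obeys
(e) 1-3 → obeys

a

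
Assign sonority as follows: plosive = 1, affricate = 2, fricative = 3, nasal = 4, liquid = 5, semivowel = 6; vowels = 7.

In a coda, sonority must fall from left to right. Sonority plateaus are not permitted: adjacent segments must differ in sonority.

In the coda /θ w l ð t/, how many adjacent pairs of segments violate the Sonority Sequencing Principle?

/θ/: fricative = 3.
/w/: semivowel = 6.
/l/: liquid = 5.
/ð/: fricative = 3.
/t/: plosive = 1.
/θ/→/w/: 3→6 (does not fall) — violation.
/w/→/l/: 6→5 (falls) — ok.
/l/→/ð/: 5→3 (falls) — ok.
/ð/→/t/: 3→1 (falls) — ok.

1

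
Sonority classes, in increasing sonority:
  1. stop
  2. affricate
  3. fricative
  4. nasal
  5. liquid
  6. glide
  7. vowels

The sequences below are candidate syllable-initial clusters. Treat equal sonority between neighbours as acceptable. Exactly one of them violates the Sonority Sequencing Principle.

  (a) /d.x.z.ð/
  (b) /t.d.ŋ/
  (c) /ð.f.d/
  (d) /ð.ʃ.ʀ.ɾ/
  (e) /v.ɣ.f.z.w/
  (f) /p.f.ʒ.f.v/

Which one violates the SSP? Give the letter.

c

(a) /d.x.z.ð/: profile 1-3-3-3 — obeys.
(b) /t.d.ŋ/: profile 1-1-4 — obeys.
(c) /ð.f.d/: profile 3-3-1 — violates.
(d) /ð.ʃ.ʀ.ɾ/: profile 3-3-5-5 — obeys.
(e) /v.ɣ.f.z.w/: profile 3-3-3-3-6 — obeys.
(f) /p.f.ʒ.f.v/: profile 1-3-3-3-3 — obeys.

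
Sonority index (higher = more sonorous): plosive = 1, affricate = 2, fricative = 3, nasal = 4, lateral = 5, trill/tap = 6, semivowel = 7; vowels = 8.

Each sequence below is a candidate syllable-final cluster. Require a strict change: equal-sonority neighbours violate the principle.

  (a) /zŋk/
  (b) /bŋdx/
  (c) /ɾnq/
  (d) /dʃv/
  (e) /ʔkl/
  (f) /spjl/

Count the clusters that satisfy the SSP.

(a) sonority 3-4-1: ill-formed.
(b) sonority 1-4-1-3: ill-formed.
(c) sonority 6-4-1: well-formed.
(d) sonority 1-3-3: ill-formed.
(e) sonority 1-1-5: ill-formed.
(f) sonority 3-1-7-5: ill-formed.

1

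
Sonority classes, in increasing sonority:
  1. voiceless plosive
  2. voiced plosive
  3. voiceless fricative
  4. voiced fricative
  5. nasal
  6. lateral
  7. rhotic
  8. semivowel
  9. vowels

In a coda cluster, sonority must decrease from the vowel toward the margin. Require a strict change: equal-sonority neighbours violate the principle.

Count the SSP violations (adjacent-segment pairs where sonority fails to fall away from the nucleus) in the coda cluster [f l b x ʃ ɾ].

/f/ is a voiceless fricative (sonority 3).
/l/ is a lateral (sonority 6).
/b/ is a voiced plosive (sonority 2).
/x/ is a voiceless fricative (sonority 3).
/ʃ/ is a voiceless fricative (sonority 3).
/ɾ/ is a rhotic (sonority 7).
/f/→/l/: 3→6 (does not fall) — violation.
/l/→/b/: 6→2 (falls) — ok.
/b/→/x/: 2→3 (does not fall) — violation.
/x/→/ʃ/: 3→3 (plateau) — violation.
/ʃ/→/ɾ/: 3→7 (does not fall) — violation.

4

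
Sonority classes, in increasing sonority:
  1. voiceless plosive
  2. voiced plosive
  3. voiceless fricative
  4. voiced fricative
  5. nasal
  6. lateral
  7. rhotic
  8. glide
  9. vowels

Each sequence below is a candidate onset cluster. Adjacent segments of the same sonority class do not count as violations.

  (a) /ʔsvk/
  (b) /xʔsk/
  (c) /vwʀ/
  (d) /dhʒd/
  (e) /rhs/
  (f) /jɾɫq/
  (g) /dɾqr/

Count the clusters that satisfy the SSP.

(a) sonority 1-3-4-1: ill-formed.
(b) sonority 3-1-3-1: ill-formed.
(c) sonority 4-8-7: ill-formed.
(d) sonority 2-3-4-2: ill-formed.
(e) sonority 7-3-3: ill-formed.
(f) sonority 8-7-6-1: ill-formed.
(g) sonority 2-7-1-7: ill-formed.

0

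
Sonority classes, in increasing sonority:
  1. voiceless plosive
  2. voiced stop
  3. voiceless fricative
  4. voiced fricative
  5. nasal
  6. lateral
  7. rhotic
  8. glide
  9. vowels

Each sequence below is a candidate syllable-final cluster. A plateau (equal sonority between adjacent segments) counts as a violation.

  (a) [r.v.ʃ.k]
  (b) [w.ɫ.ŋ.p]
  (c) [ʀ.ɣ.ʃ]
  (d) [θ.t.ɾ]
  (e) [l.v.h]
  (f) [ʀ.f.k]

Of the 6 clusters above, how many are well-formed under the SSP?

(a) sonority 7-4-3-1: well-formed.
(b) sonority 8-6-5-1: well-formed.
(c) sonority 7-4-3: well-formed.
(d) sonority 3-1-7: ill-formed.
(e) sonority 6-4-3: well-formed.
(f) sonority 7-3-1: well-formed.

5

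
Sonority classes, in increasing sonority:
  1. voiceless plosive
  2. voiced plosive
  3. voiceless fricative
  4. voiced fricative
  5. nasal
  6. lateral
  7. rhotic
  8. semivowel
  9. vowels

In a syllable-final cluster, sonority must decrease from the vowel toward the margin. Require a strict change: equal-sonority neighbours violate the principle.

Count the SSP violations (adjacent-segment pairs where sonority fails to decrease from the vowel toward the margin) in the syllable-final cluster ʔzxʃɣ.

3

/ʔ/: voiceless plosive = 1.
/z/: voiced fricative = 4.
/x/: voiceless fricative = 3.
/ʃ/: voiceless fricative = 3.
/ɣ/: voiced fricative = 4.
/ʔ/→/z/: 1→4 (does not fall) — violation.
/z/→/x/: 4→3 (falls) — ok.
/x/→/ʃ/: 3→3 (plateau) — violation.
/ʃ/→/ɣ/: 3→4 (does not fall) — violation.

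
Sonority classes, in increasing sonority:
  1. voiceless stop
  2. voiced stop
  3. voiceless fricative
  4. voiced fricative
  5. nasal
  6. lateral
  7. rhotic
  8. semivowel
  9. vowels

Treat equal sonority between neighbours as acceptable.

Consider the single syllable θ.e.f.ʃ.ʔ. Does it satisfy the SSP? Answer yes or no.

yes

Onset: /θ/ is a voiceless fricative (sonority 3); then the nucleus /e/ (sonority 9).
Onset profile 3-9 — rises to the nucleus.
Coda: /f/ is a voiceless fricative (sonority 3), /ʃ/ is a voiceless fricative (sonority 3), /ʔ/ is a voiceless stop (sonority 1).
Coda profile 9-3-3-1 — falls from the nucleus.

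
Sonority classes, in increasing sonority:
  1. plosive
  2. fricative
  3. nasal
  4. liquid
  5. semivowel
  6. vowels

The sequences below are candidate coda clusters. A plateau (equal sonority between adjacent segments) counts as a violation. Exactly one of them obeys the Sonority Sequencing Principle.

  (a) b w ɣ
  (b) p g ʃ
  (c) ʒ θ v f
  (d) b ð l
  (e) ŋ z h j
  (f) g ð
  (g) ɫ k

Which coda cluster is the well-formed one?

g

(a) 1-5-2 → violates
(b) 1-1-2 → violates
(c) 2-2-2-2 → violates
(d) 1-2-4 → violates
(e) 3-2-2-5 → violates
(f) 1-2 → violates
(g) 4-1 → obeys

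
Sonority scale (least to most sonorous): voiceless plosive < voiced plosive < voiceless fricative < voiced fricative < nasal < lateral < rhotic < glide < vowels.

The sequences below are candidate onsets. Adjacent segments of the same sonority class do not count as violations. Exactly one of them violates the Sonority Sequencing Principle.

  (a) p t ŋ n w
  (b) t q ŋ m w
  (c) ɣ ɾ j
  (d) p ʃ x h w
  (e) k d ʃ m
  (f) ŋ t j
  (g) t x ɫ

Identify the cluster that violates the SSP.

(a) sonority 1-1-5-5-8: well-formed.
(b) sonority 1-1-5-5-8: well-formed.
(c) sonority 4-7-8: well-formed.
(d) sonority 1-3-3-3-8: well-formed.
(e) sonority 1-2-3-5: well-formed.
(f) sonority 5-1-8: ill-formed.
(g) sonority 1-3-6: well-formed.

f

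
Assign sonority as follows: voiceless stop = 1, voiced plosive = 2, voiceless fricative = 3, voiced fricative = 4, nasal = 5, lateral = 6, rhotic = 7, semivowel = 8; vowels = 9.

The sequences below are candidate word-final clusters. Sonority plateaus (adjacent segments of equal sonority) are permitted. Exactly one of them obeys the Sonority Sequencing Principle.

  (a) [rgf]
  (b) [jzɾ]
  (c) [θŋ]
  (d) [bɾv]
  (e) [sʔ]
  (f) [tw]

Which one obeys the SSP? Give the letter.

e

(a) sonority 7-2-3: ill-formed.
(b) sonority 8-4-7: ill-formed.
(c) sonority 3-5: ill-formed.
(d) sonority 2-7-4: ill-formed.
(e) sonority 3-1: well-formed.
(f) sonority 1-8: ill-formed.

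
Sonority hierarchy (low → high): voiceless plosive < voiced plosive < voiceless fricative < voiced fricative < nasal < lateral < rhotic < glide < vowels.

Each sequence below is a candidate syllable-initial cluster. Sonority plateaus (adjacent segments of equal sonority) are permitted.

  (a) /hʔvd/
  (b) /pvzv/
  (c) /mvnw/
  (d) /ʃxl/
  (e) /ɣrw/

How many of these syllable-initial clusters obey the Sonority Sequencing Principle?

(a) /hʔvd/: profile 3-1-4-2 — violates.
(b) /pvzv/: profile 1-4-4-4 — obeys.
(c) /mvnw/: profile 5-4-5-8 — violates.
(d) /ʃxl/: profile 3-3-6 — obeys.
(e) /ɣrw/: profile 4-7-8 — obeys.

3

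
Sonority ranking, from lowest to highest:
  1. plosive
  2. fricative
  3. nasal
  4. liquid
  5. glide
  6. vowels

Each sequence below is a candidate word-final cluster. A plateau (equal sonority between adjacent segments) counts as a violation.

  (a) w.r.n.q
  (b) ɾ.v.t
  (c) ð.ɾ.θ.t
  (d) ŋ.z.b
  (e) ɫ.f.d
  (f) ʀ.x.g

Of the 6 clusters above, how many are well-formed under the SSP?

(a) w.r.n.q: profile 5-4-3-1 — obeys.
(b) ɾ.v.t: profile 4-2-1 — obeys.
(c) ð.ɾ.θ.t: profile 2-4-2-1 — violates.
(d) ŋ.z.b: profile 3-2-1 — obeys.
(e) ɫ.f.d: profile 4-2-1 — obeys.
(f) ʀ.x.g: profile 4-2-1 — obeys.

5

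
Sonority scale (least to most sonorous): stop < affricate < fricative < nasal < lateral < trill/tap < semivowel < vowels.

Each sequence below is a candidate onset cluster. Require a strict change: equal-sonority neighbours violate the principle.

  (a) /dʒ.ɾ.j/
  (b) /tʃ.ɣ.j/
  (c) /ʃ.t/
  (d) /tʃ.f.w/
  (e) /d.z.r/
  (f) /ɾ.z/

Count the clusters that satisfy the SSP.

4

(a) /dʒ.ɾ.j/: profile 2-6-7 — obeys.
(b) /tʃ.ɣ.j/: profile 2-3-7 — obeys.
(c) /ʃ.t/: profile 3-1 — violates.
(d) /tʃ.f.w/: profile 2-3-7 — obeys.
(e) /d.z.r/: profile 1-3-6 — obeys.
(f) /ɾ.z/: profile 6-3 — violates.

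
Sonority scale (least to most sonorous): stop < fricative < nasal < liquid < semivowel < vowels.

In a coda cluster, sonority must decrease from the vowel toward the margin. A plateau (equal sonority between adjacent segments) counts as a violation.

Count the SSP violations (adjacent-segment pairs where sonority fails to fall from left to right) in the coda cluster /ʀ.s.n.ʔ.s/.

/ʀ/ — liquid, sonority 4.
/s/ — fricative, sonority 2.
/n/ — nasal, sonority 3.
/ʔ/ — stop, sonority 1.
/s/ — fricative, sonority 2.
/ʀ/→/s/: 4→2 (falls) — ok.
/s/→/n/: 2→3 (does not fall) — violation.
/n/→/ʔ/: 3→1 (falls) — ok.
/ʔ/→/s/: 1→2 (does not fall) — violation.

2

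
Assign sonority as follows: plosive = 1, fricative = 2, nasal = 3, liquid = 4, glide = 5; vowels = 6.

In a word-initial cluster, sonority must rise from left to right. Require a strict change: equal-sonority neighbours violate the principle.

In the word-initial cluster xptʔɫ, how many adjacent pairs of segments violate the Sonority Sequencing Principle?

/x/ is a fricative (sonority 2).
/p/ is a plosive (sonority 1).
/t/ is a plosive (sonority 1).
/ʔ/ is a plosive (sonority 1).
/ɫ/ is a liquid (sonority 4).
/x/→/p/: 2→1 (does not rise) — violation.
/p/→/t/: 1→1 (plateau) — violation.
/t/→/ʔ/: 1→1 (plateau) — violation.
/ʔ/→/ɫ/: 1→4 (rises) — ok.

3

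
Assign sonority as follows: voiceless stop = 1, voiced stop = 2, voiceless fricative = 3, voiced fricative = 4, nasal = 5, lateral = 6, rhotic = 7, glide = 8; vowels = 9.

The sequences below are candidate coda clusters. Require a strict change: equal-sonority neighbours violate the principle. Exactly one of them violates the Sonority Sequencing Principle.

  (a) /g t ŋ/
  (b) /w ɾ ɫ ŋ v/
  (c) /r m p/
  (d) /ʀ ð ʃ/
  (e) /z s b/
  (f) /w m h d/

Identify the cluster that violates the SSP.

a

(a) /g t ŋ/: profile 2-1-5 — violates.
(b) /w ɾ ɫ ŋ v/: profile 8-7-6-5-4 — obeys.
(c) /r m p/: profile 7-5-1 — obeys.
(d) /ʀ ð ʃ/: profile 7-4-3 — obeys.
(e) /z s b/: profile 4-3-2 — obeys.
(f) /w m h d/: profile 8-5-3-2 — obeys.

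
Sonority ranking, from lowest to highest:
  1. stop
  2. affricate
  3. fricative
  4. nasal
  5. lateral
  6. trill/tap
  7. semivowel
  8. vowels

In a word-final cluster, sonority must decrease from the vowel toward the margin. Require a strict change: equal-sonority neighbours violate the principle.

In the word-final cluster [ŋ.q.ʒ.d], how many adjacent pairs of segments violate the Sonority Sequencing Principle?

1

/ŋ/ — nasal, sonority 4.
/q/ — stop, sonority 1.
/ʒ/ — fricative, sonority 3.
/d/ — stop, sonority 1.
/ŋ/→/q/: 4→1 (falls) — ok.
/q/→/ʒ/: 1→3 (does not fall) — violation.
/ʒ/→/d/: 3→1 (falls) — ok.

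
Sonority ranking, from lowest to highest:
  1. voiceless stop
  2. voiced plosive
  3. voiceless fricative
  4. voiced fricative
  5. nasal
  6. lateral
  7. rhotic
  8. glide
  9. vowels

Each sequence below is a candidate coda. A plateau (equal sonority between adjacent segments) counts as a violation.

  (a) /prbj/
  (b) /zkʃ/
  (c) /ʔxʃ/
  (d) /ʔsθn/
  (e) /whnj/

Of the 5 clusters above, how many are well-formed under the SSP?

0

(a) 1-7-2-8 → violates
(b) 4-1-3 → violates
(c) 1-3-3 → violates
(d) 1-3-3-5 → violates
(e) 8-3-5-8 → violates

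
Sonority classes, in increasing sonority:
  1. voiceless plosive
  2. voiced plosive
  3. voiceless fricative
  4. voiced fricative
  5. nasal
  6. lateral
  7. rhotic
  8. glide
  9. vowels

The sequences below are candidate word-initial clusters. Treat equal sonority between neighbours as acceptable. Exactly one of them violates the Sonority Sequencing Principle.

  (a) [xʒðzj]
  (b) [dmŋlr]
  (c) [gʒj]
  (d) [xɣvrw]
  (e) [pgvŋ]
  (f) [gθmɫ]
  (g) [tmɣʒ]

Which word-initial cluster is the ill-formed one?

g

(a) [xʒðzj]: profile 3-4-4-4-8 — obeys.
(b) [dmŋlr]: profile 2-5-5-6-7 — obeys.
(c) [gʒj]: profile 2-4-8 — obeys.
(d) [xɣvrw]: profile 3-4-4-7-8 — obeys.
(e) [pgvŋ]: profile 1-2-4-5 — obeys.
(f) [gθmɫ]: profile 2-3-5-6 — obeys.
(g) [tmɣʒ]: profile 1-5-4-4 — violates.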